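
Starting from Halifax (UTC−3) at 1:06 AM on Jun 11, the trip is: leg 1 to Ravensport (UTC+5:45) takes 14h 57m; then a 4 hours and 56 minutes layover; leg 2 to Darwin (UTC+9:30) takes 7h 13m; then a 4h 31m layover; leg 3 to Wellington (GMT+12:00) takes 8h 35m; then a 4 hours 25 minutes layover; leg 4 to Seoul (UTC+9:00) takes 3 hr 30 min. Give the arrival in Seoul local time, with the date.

1:13 PM on Jun 13

Convert departure to UTC: 1:06 AM + 3:00 = 4:06 AM UTC on Jun 11.
Add 14 hours 57 minutes leg 1 → 7:03 PM UTC.
Add 4 hours and 56 minutes layover in Ravensport → 11:59 PM UTC.
Add 7 hours 13 minutes leg 2 → 7:12 AM UTC (Jun 12).
Add 4 hours 31 minutes layover in Darwin → 11:43 AM UTC.
Add 8 hours 35 minutes leg 3 → 8:18 PM UTC.
Add 4 hours and 25 minutes layover in Wellington → 12:43 AM UTC (Jun 13).
Add 3 hours and 30 minutes leg 4 → 4:13 AM UTC.
Seoul is UTC+9:00, so local arrival = 4:13 AM + 9:00 = 1:13 PM on Jun 13.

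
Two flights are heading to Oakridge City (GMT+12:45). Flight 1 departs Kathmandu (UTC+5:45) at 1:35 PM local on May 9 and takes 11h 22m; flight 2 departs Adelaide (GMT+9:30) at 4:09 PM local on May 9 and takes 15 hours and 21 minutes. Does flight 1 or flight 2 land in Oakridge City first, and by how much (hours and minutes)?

the first, by 2 hours 48 minutes

Flight 1 in UTC: 1:35 PM − 5:45 = 7:50 AM on May 9.
+11 hours and 22 minutes → arrive 7:12 PM UTC on May 9.
Flight 2 in UTC: 4:09 PM − 9:30 = 6:39 AM on May 9.
+15 hours 21 minutes → arrive 10:00 PM UTC on May 9.
Flight 1 lands earlier by 2 hours 48 minutes.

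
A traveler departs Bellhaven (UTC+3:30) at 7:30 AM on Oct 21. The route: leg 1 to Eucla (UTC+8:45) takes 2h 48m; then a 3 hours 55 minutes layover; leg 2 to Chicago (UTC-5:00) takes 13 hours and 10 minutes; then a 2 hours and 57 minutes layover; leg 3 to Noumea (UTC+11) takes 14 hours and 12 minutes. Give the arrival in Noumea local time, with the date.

Convert departure to UTC: 7:30 AM − 3:30 = 4:00 AM UTC on Oct 21.
Add 2 hours 48 minutes leg 1 → 6:48 AM UTC.
Add 3 hours 55 minutes layover in Eucla → 10:43 AM UTC.
Add 13 hours and 10 minutes leg 2 → 11:53 PM UTC.
Add 2 hours 57 minutes layover in Chicago → 2:50 AM UTC (Oct 22).
Add 14 hours and 12 minutes leg 3 → 5:02 PM UTC.
Noumea is UTC+11:00, so local arrival = 5:02 PM + 11:00 = 4:02 AM on Oct 23.

4:02 AM on Oct 23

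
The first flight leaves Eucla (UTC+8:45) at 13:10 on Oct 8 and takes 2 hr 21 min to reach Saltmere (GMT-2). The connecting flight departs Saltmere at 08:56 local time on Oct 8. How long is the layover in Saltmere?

Convert departure to UTC: 13:10 − 8:45 = 04:25 UTC on Oct 8.
Add 2 hours 21 minutes flight time → 06:46 UTC.
Saltmere is UTC−2:00, so local arrival = 06:46 − 2:00 = 04:46 on Oct 8.
Layover = 08:56 − 04:46 = 4 hours 10 minutes.

4 hours 10 minutes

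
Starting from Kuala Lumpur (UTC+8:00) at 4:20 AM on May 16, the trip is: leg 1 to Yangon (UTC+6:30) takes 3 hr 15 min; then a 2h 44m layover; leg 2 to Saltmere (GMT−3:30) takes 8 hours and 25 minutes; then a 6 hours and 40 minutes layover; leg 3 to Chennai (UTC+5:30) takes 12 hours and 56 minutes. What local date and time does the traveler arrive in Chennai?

11:50 AM on May 17

Convert departure to UTC: 4:20 AM − 8:00 = 8:20 PM UTC on May 15.
Add 3 hours 15 minutes leg 1 → 11:35 PM UTC.
Add 2 hours 44 minutes layover in Yangon → 2:19 AM UTC (May 16).
Add 8 hours and 25 minutes leg 2 → 10:44 AM UTC.
Add 6 hours and 40 minutes layover in Saltmere → 5:24 PM UTC.
Add 12 hours and 56 minutes leg 3 → 6:20 AM UTC (May 17).
Chennai is UTC+5:30, so local arrival = 6:20 AM + 5:30 = 11:50 AM on May 17.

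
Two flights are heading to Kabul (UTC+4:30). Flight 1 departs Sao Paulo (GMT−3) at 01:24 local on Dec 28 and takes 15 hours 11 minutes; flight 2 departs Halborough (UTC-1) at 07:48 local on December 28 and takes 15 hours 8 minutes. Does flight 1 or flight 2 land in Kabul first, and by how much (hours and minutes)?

the first, by 4 hours 21 minutes

Flight 1 in UTC: 01:24 + 3:00 = 04:24 on Dec 28.
+15 hours and 11 minutes → arrive 19:35 UTC on Dec 28.
Flight 2 in UTC: 07:48 + 1:00 = 08:48 on Dec 28.
+15 hours 8 minutes → arrive 23:56 UTC on Dec 28.
Flight 1 lands earlier by 4 hours 21 minutes.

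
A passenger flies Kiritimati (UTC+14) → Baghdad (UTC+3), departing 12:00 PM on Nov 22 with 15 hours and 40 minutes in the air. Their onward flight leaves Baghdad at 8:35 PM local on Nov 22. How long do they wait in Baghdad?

3 hours 55 minutes

Convert departure to UTC: 12:00 PM − 14:00 = 10:00 PM UTC on Nov 21.
Add 15 hours and 40 minutes flight time → 1:40 PM UTC (Nov 22).
Baghdad is UTC+3:00, so local arrival = 1:40 PM + 3:00 = 4:40 PM on Nov 22.
Layover = 8:35 PM − 4:40 PM = 3 hours 55 minutes.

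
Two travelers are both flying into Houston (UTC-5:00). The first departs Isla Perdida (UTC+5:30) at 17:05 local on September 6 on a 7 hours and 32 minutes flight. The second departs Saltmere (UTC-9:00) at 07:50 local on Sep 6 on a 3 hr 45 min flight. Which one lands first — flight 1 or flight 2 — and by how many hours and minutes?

Flight 1 in UTC: 17:05 − 5:30 = 11:35 on Sep 6.
+7 hours and 32 minutes → arrive 19:07 UTC on Sep 6.
Flight 2 in UTC: 07:50 + 9:00 = 16:50 on Sep 6.
+3 hours 45 minutes → arrive 20:35 UTC on Sep 6.
Flight 1 lands earlier by 1 hour 28 minutes.

the first, by 1 hour 28 minutes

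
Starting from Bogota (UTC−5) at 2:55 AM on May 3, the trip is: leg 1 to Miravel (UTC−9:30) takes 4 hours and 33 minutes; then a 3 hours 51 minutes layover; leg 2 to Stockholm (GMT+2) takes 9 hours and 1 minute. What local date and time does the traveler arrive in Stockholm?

3:20 AM on May 4

Convert departure to UTC: 2:55 AM + 5:00 = 7:55 AM UTC on May 3.
Add 4 hours 33 minutes leg 1 → 12:28 PM UTC.
Add 3 hours 51 minutes layover in Miravel → 4:19 PM UTC.
Add 9 hours 1 minute leg 2 → 1:20 AM UTC (May 4).
Stockholm is UTC+2:00, so local arrival = 1:20 AM + 2:00 = 3:20 AM on May 4.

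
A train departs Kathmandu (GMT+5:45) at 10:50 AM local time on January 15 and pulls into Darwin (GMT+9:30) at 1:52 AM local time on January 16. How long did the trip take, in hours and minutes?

Departure in UTC: 10:50 AM − 5:45 = 5:05 AM on Jan 15.
Arrival in UTC: 1:52 AM − 9:30 = 4:22 PM on Jan 15.
Elapsed = 4:22 PM − 5:05 AM = 11 hours 17 minutes.

11 hours 17 minutes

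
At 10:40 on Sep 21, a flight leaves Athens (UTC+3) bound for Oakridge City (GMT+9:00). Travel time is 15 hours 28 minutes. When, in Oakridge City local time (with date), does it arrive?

08:08 on September 22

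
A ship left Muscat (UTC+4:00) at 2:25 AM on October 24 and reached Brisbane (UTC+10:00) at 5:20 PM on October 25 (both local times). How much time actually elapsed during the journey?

32 hours 55 minutes

Departure in UTC: 2:25 AM − 4:00 = 10:25 PM on Oct 23.
Arrival in UTC: 5:20 PM − 10:00 = 7:20 AM on Oct 25.
Elapsed = 7:20 AM − 10:25 PM (+2 days) = 32 hours 55 minutes.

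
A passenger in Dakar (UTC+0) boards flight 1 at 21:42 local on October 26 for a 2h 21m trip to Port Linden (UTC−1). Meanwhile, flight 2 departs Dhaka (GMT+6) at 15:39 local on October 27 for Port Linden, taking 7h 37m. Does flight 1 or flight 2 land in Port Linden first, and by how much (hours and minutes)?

the first, by 17 hours 13 minutes

Flight 1 departs at 21:42 UTC (Oct 26).
+2 hours 21 minutes → arrive 00:03 UTC on Oct 27.
Flight 2 in UTC: 15:39 − 6:00 = 09:39 on Oct 27.
+7 hours and 37 minutes → arrive 17:16 UTC on Oct 27.
Flight 1 lands earlier by 17 hours 13 minutes.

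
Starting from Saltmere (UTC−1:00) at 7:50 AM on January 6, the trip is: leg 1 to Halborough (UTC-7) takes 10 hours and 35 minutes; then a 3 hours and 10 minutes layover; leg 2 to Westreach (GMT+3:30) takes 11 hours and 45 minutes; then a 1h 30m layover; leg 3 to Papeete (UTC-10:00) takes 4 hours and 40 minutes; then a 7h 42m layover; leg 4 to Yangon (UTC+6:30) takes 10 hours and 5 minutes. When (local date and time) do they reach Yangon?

Convert departure to UTC: 7:50 AM + 1:00 = 8:50 AM UTC on Jan 6.
Add 10 hours 35 minutes leg 1 → 7:25 PM UTC.
Add 3 hours and 10 minutes layover in Halborough → 10:35 PM UTC.
Add 11 hours 45 minutes leg 2 → 10:20 AM UTC (Jan 7).
Add 1 hour and 30 minutes layover in Westreach → 11:50 AM UTC.
Add 4 hours 40 minutes leg 3 → 4:30 PM UTC.
Add 7 hours 42 minutes layover in Papeete → 12:12 AM UTC (Jan 8).
Add 10 hours and 5 minutes leg 4 → 10:17 AM UTC.
Yangon is UTC+6:30, so local arrival = 10:17 AM + 6:30 = 4:47 PM on Jan 8.

4:47 PM on January 8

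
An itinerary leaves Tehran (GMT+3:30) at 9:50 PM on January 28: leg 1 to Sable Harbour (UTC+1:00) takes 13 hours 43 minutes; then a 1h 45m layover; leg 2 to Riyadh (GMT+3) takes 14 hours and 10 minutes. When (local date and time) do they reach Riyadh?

2:58 AM on January 30

Convert departure to UTC: 9:50 PM − 3:30 = 6:20 PM UTC on Jan 28.
Add 13 hours 43 minutes leg 1 → 8:03 AM UTC (Jan 29).
Add 1 hour 45 minutes layover in Sable Harbour → 9:48 AM UTC.
Add 14 hours 10 minutes leg 2 → 11:58 PM UTC.
Riyadh is UTC+3:00, so local arrival = 11:58 PM + 3:00 = 2:58 AM on Jan 30.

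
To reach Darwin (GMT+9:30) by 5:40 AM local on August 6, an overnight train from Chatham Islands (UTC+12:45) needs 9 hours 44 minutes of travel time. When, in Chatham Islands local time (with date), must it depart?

11:11 PM on Aug 5

Target arrival in UTC: 5:40 AM − 9:30 = 8:10 PM on Aug 5.
Subtract 9 hours 44 minutes → departure 10:26 AM UTC on Aug 5.
Chatham Islands is UTC+12:45: 10:26 AM + 12:45 = 11:11 PM on Aug 5.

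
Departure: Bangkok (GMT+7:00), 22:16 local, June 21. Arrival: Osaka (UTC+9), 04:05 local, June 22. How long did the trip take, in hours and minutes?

3 hours 49 minutes

Departure in UTC: 22:16 − 7:00 = 15:16 on Jun 21.
Arrival in UTC: 04:05 − 9:00 = 19:05 on Jun 21.
Elapsed = 19:05 − 15:16 = 3 hours 49 minutes.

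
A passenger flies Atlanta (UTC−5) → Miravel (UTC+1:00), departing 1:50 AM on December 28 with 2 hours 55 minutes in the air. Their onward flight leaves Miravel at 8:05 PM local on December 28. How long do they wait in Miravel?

Convert departure to UTC: 1:50 AM + 5:00 = 6:50 AM UTC on Dec 28.
Add 2 hours 55 minutes flight time → 9:45 AM UTC.
Miravel is UTC+1:00, so local arrival = 9:45 AM + 1:00 = 10:45 AM on Dec 28.
Layover = 8:05 PM − 10:45 AM = 9 hours 20 minutes.

9 hours 20 minutes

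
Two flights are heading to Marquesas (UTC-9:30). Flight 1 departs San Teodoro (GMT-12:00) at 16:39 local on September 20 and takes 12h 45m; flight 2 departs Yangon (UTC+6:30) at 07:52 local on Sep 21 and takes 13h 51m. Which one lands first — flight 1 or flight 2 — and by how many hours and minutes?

the second, by 2 hours 11 minutes

Flight 1 in UTC: 16:39 + 12:00 = 04:39 on Sep 21.
+12 hours and 45 minutes → arrive 17:24 UTC on Sep 21.
Flight 2 in UTC: 07:52 − 6:30 = 01:22 on Sep 21.
+13 hours and 51 minutes → arrive 15:13 UTC on Sep 21.
Flight 2 lands earlier by 2 hours 11 minutes.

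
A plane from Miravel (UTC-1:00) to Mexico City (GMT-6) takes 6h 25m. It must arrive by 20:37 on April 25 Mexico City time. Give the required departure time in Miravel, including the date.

19:12 on April 25

Target arrival in UTC: 20:37 + 6:00 = 02:37 on Apr 26.
Subtract 6 hours and 25 minutes → departure 20:12 UTC on Apr 25.
Miravel is UTC−1:00: 20:12 − 1:00 = 19:12 on Apr 25.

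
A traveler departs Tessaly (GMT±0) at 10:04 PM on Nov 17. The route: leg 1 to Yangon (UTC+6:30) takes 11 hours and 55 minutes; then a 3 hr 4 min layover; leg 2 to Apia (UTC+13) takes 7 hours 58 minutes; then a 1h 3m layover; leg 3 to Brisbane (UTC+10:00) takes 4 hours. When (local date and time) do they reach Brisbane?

12:04 PM on November 19

Tessaly is at UTC+0, so departure is already 10:04 PM UTC on Nov 17.
Add 11 hours and 55 minutes leg 1 → 9:59 AM UTC (Nov 18).
Add 3 hours 4 minutes layover in Yangon → 1:03 PM UTC.
Add 7 hours 58 minutes leg 2 → 9:01 PM UTC.
Add 1 hour and 3 minutes layover in Apia → 10:04 PM UTC.
Add 4 hours leg 3 → 2:04 AM UTC (Nov 19).
Brisbane is UTC+10:00, so local arrival = 2:04 AM + 10:00 = 12:04 PM on Nov 19.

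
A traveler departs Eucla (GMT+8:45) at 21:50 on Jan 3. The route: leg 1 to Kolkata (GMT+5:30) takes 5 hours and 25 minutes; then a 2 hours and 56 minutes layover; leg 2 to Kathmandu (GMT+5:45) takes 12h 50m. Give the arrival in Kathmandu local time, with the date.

16:01 on January 4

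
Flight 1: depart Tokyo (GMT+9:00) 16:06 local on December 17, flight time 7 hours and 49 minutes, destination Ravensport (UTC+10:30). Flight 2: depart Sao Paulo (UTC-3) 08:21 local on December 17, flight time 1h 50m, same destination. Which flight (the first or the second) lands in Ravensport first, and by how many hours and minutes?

Flight 1 in UTC: 16:06 − 9:00 = 07:06 on Dec 17.
+7 hours 49 minutes → arrive 14:55 UTC on Dec 17.
Flight 2 in UTC: 08:21 + 3:00 = 11:21 on Dec 17.
+1 hour and 50 minutes → arrive 13:11 UTC on Dec 17.
Flight 2 lands earlier by 1 hour 44 minutes.

the second, by 1 hour 44 minutes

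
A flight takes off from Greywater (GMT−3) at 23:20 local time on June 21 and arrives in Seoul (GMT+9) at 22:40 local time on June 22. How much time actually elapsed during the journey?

Departure in UTC: 23:20 + 3:00 = 02:20 on Jun 22.
Arrival in UTC: 22:40 − 9:00 = 13:40 on Jun 22.
Elapsed = 13:40 − 02:20 = 11 hours 20 minutes.

11 hours 20 minutes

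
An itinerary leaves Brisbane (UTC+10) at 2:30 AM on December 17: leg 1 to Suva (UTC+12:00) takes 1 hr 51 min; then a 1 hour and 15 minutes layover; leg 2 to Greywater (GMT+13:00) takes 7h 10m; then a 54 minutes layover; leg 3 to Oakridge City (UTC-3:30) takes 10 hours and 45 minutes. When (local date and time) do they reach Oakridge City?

10:55 AM on December 17

Convert departure to UTC: 2:30 AM − 10:00 = 4:30 PM UTC on Dec 16.
Add 1 hour and 51 minutes leg 1 → 6:21 PM UTC.
Add 1 hour 15 minutes layover in Suva → 7:36 PM UTC.
Add 7 hours and 10 minutes leg 2 → 2:46 AM UTC (Dec 17).
Add 54 minutes layover in Greywater → 3:40 AM UTC.
Add 10 hours 45 minutes leg 3 → 2:25 PM UTC.
Oakridge City is UTC−3:30, so local arrival = 2:25 PM − 3:30 = 10:55 AM on Dec 17.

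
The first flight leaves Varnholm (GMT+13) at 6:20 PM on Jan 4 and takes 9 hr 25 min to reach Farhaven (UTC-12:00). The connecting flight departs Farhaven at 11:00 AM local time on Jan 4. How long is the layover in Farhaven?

Convert departure to UTC: 6:20 PM − 13:00 = 5:20 AM UTC on Jan 4.
Add 9 hours 25 minutes flight time → 2:45 PM UTC.
Farhaven is UTC−12:00, so local arrival = 2:45 PM − 12:00 = 2:45 AM on Jan 4.
Layover = 11:00 AM − 2:45 AM = 8 hours 15 minutes.

8 hours 15 minutes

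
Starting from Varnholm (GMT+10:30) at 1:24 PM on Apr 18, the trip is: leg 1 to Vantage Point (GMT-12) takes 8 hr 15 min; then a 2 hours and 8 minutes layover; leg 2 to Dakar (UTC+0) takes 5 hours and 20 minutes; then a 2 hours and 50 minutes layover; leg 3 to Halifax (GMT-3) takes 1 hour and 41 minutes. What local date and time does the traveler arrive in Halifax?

Convert departure to UTC: 1:24 PM − 10:30 = 2:54 AM UTC on Apr 18.
Add 8 hours 15 minutes leg 1 → 11:09 AM UTC.
Add 2 hours and 8 minutes layover in Vantage Point → 1:17 PM UTC.
Add 5 hours and 20 minutes leg 2 → 6:37 PM UTC.
Add 2 hours and 50 minutes layover in Dakar → 9:27 PM UTC.
Add 1 hour and 41 minutes leg 3 → 11:08 PM UTC.
Halifax is UTC−3:00, so local arrival = 11:08 PM − 3:00 = 8:08 PM on Apr 18.

8:08 PM on April 18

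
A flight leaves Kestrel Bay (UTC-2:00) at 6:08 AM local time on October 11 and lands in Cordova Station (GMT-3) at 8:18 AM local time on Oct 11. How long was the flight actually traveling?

3 hours 10 minutes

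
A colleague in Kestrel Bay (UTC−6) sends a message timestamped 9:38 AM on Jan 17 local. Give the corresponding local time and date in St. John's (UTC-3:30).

In UTC: 9:38 AM + 6:00 = 3:38 PM on Jan 17.
St. John's is UTC−3:30: 3:38 PM − 3:30 = 12:08 PM on Jan 17.

12:08 PM on Jan 17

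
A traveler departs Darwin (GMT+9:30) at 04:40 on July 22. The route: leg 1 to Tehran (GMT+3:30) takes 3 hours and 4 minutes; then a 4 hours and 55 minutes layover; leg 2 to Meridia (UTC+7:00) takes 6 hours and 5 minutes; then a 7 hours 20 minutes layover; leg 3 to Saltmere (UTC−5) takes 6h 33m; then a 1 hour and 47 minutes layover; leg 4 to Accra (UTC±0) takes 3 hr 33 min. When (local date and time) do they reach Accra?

04:27 on July 23

Convert departure to UTC: 04:40 − 9:30 = 19:10 UTC on Jul 21.
Add 3 hours and 4 minutes leg 1 → 22:14 UTC.
Add 4 hours 55 minutes layover in Tehran → 03:09 UTC (Jul 22).
Add 6 hours 5 minutes leg 2 → 09:14 UTC.
Add 7 hours and 20 minutes layover in Meridia → 16:34 UTC.
Add 6 hours 33 minutes leg 3 → 23:07 UTC.
Add 1 hour and 47 minutes layover in Saltmere → 00:54 UTC (Jul 23).
Add 3 hours 33 minutes leg 4 → 04:27 UTC.
Accra is UTC+0, so local arrival is the same: 04:27 on Jul 23.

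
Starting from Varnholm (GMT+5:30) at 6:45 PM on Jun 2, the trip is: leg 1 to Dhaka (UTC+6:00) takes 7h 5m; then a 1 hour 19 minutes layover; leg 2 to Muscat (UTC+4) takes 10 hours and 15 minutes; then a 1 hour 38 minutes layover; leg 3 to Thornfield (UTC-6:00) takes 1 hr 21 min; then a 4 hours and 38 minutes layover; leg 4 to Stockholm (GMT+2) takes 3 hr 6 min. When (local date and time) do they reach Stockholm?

8:37 PM on June 3

Convert departure to UTC: 6:45 PM − 5:30 = 1:15 PM UTC on Jun 2.
Add 7 hours 5 minutes leg 1 → 8:20 PM UTC.
Add 1 hour and 19 minutes layover in Dhaka → 9:39 PM UTC.
Add 10 hours 15 minutes leg 2 → 7:54 AM UTC (Jun 3).
Add 1 hour and 38 minutes layover in Muscat → 9:32 AM UTC.
Add 1 hour and 21 minutes leg 3 → 10:53 AM UTC.
Add 4 hours 38 minutes layover in Thornfield → 3:31 PM UTC.
Add 3 hours 6 minutes leg 4 → 6:37 PM UTC.
Stockholm is UTC+2:00, so local arrival = 6:37 PM + 2:00 = 8:37 PM on Jun 3.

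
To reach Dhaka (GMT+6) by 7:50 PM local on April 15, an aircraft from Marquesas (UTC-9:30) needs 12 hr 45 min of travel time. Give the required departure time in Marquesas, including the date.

3:35 PM on April 14

Target arrival in UTC: 7:50 PM − 6:00 = 1:50 PM on Apr 15.
Subtract 12 hours 45 minutes → departure 1:05 AM UTC on Apr 15.
Marquesas is UTC−9:30: 1:05 AM − 9:30 = 3:35 PM on Apr 14.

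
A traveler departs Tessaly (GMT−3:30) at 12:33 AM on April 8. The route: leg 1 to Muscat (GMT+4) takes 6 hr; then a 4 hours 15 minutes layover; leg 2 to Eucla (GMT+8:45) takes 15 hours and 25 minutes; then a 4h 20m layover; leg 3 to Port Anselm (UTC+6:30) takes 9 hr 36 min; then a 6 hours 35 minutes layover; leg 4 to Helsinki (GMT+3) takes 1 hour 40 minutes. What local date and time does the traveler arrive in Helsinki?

Convert departure to UTC: 12:33 AM + 3:30 = 4:03 AM UTC on Apr 8.
Add 6 hours leg 1 → 10:03 AM UTC.
Add 4 hours 15 minutes layover in Muscat → 2:18 PM UTC.
Add 15 hours and 25 minutes leg 2 → 5:43 AM UTC (Apr 9).
Add 4 hours and 20 minutes layover in Eucla → 10:03 AM UTC.
Add 9 hours and 36 minutes leg 3 → 7:39 PM UTC.
Add 6 hours and 35 minutes layover in Port Anselm → 2:14 AM UTC (Apr 10).
Add 1 hour and 40 minutes leg 4 → 3:54 AM UTC.
Helsinki is UTC+3:00, so local arrival = 3:54 AM + 3:00 = 6:54 AM on Apr 10.

6:54 AM on Apr 10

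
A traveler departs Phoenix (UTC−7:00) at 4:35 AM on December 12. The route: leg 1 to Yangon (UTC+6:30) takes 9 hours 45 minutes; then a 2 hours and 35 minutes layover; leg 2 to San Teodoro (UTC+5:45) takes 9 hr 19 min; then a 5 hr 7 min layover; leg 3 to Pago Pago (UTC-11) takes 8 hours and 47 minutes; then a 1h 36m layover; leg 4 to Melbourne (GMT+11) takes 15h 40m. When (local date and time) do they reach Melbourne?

Convert departure to UTC: 4:35 AM + 7:00 = 11:35 AM UTC on Dec 12.
Add 9 hours and 45 minutes leg 1 → 9:20 PM UTC.
Add 2 hours 35 minutes layover in Yangon → 11:55 PM UTC.
Add 9 hours and 19 minutes leg 2 → 9:14 AM UTC (Dec 13).
Add 5 hours 7 minutes layover in San Teodoro → 2:21 PM UTC.
Add 8 hours 47 minutes leg 3 → 11:08 PM UTC.
Add 1 hour 36 minutes layover in Pago Pago → 12:44 AM UTC (Dec 14).
Add 15 hours and 40 minutes leg 4 → 4:24 PM UTC.
Melbourne is UTC+11:00, so local arrival = 4:24 PM + 11:00 = 3:24 AM on Dec 15.

3:24 AM on Dec 15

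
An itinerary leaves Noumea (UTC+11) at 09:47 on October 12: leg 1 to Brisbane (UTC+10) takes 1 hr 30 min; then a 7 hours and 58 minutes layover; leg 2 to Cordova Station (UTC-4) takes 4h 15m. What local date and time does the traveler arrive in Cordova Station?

08:30 on Oct 12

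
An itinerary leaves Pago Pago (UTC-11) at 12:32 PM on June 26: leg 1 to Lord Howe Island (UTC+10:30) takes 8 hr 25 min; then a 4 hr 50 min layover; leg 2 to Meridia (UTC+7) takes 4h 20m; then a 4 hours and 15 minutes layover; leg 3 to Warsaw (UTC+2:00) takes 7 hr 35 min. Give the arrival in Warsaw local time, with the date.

Convert departure to UTC: 12:32 PM + 11:00 = 11:32 PM UTC on Jun 26.
Add 8 hours 25 minutes leg 1 → 7:57 AM UTC (Jun 27).
Add 4 hours and 50 minutes layover in Lord Howe Island → 12:47 PM UTC.
Add 4 hours 20 minutes leg 2 → 5:07 PM UTC.
Add 4 hours 15 minutes layover in Meridia → 9:22 PM UTC.
Add 7 hours and 35 minutes leg 3 → 4:57 AM UTC (Jun 28).
Warsaw is UTC+2:00, so local arrival = 4:57 AM + 2:00 = 6:57 AM on Jun 28.

6:57 AM on June 28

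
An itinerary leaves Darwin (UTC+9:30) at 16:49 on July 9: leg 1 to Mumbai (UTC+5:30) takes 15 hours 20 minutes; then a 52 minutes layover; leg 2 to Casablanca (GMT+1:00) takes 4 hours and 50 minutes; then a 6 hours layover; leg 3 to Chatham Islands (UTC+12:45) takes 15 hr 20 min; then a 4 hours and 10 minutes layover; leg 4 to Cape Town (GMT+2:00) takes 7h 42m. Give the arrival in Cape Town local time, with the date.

15:33 on Jul 11

Convert departure to UTC: 16:49 − 9:30 = 07:19 UTC on Jul 9.
Add 15 hours and 20 minutes leg 1 → 22:39 UTC.
Add 52 minutes layover in Mumbai → 23:31 UTC.
Add 4 hours and 50 minutes leg 2 → 04:21 UTC (Jul 10).
Add 6 hours layover in Casablanca → 10:21 UTC.
Add 15 hours and 20 minutes leg 3 → 01:41 UTC (Jul 11).
Add 4 hours and 10 minutes layover in Chatham Islands → 05:51 UTC.
Add 7 hours 42 minutes leg 4 → 13:33 UTC.
Cape Town is UTC+2:00, so local arrival = 13:33 + 2:00 = 15:33 on Jul 11.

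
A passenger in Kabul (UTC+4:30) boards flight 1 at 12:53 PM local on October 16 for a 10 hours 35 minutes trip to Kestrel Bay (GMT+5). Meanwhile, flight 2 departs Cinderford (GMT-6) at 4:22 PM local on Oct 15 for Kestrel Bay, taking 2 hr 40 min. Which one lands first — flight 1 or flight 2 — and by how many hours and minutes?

the second, by 17 hours 56 minutes

Flight 1 in UTC: 12:53 PM − 4:30 = 8:23 AM on Oct 16.
+10 hours and 35 minutes → arrive 6:58 PM UTC on Oct 16.
Flight 2 in UTC: 4:22 PM + 6:00 = 10:22 PM on Oct 15.
+2 hours 40 minutes → arrive 1:02 AM UTC on Oct 16.
Flight 2 lands earlier by 17 hours 56 minutes.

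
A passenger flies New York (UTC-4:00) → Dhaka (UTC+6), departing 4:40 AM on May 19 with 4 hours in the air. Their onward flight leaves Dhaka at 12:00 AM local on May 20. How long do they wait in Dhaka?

Convert departure to UTC: 4:40 AM + 4:00 = 8:40 AM UTC on May 19.
Add 4 hours flight time → 12:40 PM UTC.
Dhaka is UTC+6:00, so local arrival = 12:40 PM + 6:00 = 6:40 PM on May 19.
Layover = 12:00 AM − 6:40 PM (+1 day) = 5 hours 20 minutes.

5 hours 20 minutes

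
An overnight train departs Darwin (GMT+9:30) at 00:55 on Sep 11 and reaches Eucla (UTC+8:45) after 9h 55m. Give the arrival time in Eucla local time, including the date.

10:05 on September 11

Eucla is 0:45 behind Darwin.
After 9 hours and 55 minutes it is 10:50 in Darwin.
Shift by the zone difference: 10:50 − 0:45 = 10:05 on Sep 11 in Eucla.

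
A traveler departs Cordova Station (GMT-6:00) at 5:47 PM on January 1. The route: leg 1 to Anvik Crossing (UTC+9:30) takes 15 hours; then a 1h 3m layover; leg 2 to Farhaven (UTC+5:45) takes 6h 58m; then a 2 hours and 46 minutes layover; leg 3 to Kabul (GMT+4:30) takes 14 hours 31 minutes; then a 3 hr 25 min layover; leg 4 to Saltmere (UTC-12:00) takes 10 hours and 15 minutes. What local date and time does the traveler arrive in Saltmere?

5:45 PM on January 3

Convert departure to UTC: 5:47 PM + 6:00 = 11:47 PM UTC on Jan 1.
Add 15 hours leg 1 → 2:47 PM UTC (Jan 2).
Add 1 hour 3 minutes layover in Anvik Crossing → 3:50 PM UTC.
Add 6 hours and 58 minutes leg 2 → 10:48 PM UTC.
Add 2 hours 46 minutes layover in Farhaven → 1:34 AM UTC (Jan 3).
Add 14 hours and 31 minutes leg 3 → 4:05 PM UTC.
Add 3 hours 25 minutes layover in Kabul → 7:30 PM UTC.
Add 10 hours and 15 minutes leg 4 → 5:45 AM UTC (Jan 4).
Saltmere is UTC−12:00, so local arrival = 5:45 AM − 12:00 = 5:45 PM on Jan 3.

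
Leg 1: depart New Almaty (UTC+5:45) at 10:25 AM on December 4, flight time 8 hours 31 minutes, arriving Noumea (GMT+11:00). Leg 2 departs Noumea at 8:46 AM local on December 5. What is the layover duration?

Convert departure to UTC: 10:25 AM − 5:45 = 4:40 AM UTC on Dec 4.
Add 8 hours and 31 minutes flight time → 1:11 PM UTC.
Noumea is UTC+11:00, so local arrival = 1:11 PM + 11:00 = 12:11 AM on Dec 5.
Layover = 8:46 AM − 12:11 AM = 8 hours 35 minutes.

8 hours 35 minutes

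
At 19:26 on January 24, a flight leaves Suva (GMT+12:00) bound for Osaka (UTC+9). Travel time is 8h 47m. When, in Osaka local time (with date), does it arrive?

01:13 on January 25

Convert departure to UTC: 19:26 − 12:00 = 07:26 UTC on Jan 24.
Add 8 hours 47 minutes travel time → 16:13 UTC.
Osaka is UTC+9:00, so local arrival = 16:13 + 9:00 = 01:13 on Jan 25.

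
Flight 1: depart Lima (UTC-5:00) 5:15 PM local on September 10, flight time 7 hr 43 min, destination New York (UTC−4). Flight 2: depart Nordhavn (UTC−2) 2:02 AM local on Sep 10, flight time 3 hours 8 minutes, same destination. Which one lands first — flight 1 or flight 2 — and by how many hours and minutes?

Flight 1 in UTC: 5:15 PM + 5:00 = 10:15 PM on Sep 10.
+7 hours and 43 minutes → arrive 5:58 AM UTC on Sep 11.
Flight 2 in UTC: 2:02 AM + 2:00 = 4:02 AM on Sep 10.
+3 hours and 8 minutes → arrive 7:10 AM UTC on Sep 10.
Flight 2 lands earlier by 22 hours 48 minutes.

the second, by 22 hours 48 minutes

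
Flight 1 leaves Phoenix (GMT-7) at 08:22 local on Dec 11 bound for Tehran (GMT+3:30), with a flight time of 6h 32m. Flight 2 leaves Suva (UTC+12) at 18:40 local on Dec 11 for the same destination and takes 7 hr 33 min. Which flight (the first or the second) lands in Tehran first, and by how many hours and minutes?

the second, by 7 hours 41 minutes

Flight 1 in UTC: 08:22 + 7:00 = 15:22 on Dec 11.
+6 hours and 32 minutes → arrive 21:54 UTC on Dec 11.
Flight 2 in UTC: 18:40 − 12:00 = 06:40 on Dec 11.
+7 hours and 33 minutes → arrive 14:13 UTC on Dec 11.
Flight 2 lands earlier by 7 hours 41 minutes.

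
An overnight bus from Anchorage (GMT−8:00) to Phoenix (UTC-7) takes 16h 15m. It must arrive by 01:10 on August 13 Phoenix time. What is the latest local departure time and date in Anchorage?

Target arrival in UTC: 01:10 + 7:00 = 08:10 on Aug 13.
Subtract 16 hours and 15 minutes → departure 15:55 UTC on Aug 12.
Anchorage is UTC−8:00: 15:55 − 8:00 = 07:55 on Aug 12.

07:55 on August 12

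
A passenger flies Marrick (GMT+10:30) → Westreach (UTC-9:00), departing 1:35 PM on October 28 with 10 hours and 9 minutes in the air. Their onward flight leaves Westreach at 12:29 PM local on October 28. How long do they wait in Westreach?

Convert departure to UTC: 1:35 PM − 10:30 = 3:05 AM UTC on Oct 28.
Add 10 hours 9 minutes flight time → 1:14 PM UTC.
Westreach is UTC−9:00, so local arrival = 1:14 PM − 9:00 = 4:14 AM on Oct 28.
Layover = 12:29 PM − 4:14 AM = 8 hours 15 minutes.

8 hours 15 minutes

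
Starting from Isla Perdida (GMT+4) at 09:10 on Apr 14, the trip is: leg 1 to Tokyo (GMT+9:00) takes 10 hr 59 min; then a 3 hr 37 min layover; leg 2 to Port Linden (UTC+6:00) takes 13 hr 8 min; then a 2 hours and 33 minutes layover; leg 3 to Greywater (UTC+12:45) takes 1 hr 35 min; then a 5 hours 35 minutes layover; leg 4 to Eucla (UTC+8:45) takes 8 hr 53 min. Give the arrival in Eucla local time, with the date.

12:15 on April 16

Convert departure to UTC: 09:10 − 4:00 = 05:10 UTC on Apr 14.
Add 10 hours 59 minutes leg 1 → 16:09 UTC.
Add 3 hours 37 minutes layover in Tokyo → 19:46 UTC.
Add 13 hours 8 minutes leg 2 → 08:54 UTC (Apr 15).
Add 2 hours 33 minutes layover in Port Linden → 11:27 UTC.
Add 1 hour and 35 minutes leg 3 → 13:02 UTC.
Add 5 hours 35 minutes layover in Greywater → 18:37 UTC.
Add 8 hours and 53 minutes leg 4 → 03:30 UTC (Apr 16).
Eucla is UTC+8:45, so local arrival = 03:30 + 8:45 = 12:15 on Apr 16.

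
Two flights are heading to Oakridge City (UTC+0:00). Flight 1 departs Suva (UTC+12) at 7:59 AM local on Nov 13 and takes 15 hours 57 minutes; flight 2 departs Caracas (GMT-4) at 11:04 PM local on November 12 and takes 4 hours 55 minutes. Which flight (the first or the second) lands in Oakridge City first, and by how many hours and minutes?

the second, by 3 hours 57 minutes

Flight 1 in UTC: 7:59 AM − 12:00 = 7:59 PM on Nov 12.
+15 hours 57 minutes → arrive 11:56 AM UTC on Nov 13.
Flight 2 in UTC: 11:04 PM + 4:00 = 3:04 AM on Nov 13.
+4 hours 55 minutes → arrive 7:59 AM UTC on Nov 13.
Flight 2 lands earlier by 3 hours 57 minutes.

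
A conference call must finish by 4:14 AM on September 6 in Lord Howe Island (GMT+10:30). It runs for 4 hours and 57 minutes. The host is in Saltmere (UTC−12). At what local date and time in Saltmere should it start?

12:47 AM on September 5

Target end time in UTC: 4:14 AM − 10:30 = 5:44 PM on Sep 5.
Subtract 4 hours 57 minutes → start 12:47 PM UTC on Sep 5.
Saltmere is UTC−12:00: 12:47 PM − 12:00 = 12:47 AM on Sep 5.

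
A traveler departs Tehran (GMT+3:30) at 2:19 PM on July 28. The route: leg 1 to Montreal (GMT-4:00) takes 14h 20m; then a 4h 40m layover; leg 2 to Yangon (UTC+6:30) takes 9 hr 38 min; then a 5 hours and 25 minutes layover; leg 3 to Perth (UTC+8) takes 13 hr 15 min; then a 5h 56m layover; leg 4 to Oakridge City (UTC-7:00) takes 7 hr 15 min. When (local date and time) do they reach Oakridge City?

Convert departure to UTC: 2:19 PM − 3:30 = 10:49 AM UTC on Jul 28.
Add 14 hours and 20 minutes leg 1 → 1:09 AM UTC (Jul 29).
Add 4 hours 40 minutes layover in Montreal → 5:49 AM UTC.
Add 9 hours and 38 minutes leg 2 → 3:27 PM UTC.
Add 5 hours 25 minutes layover in Yangon → 8:52 PM UTC.
Add 13 hours 15 minutes leg 3 → 10:07 AM UTC (Jul 30).
Add 5 hours and 56 minutes layover in Perth → 4:03 PM UTC.
Add 7 hours 15 minutes leg 4 → 11:18 PM UTC.
Oakridge City is UTC−7:00, so local arrival = 11:18 PM − 7:00 = 4:18 PM on Jul 30.

4:18 PM on July 30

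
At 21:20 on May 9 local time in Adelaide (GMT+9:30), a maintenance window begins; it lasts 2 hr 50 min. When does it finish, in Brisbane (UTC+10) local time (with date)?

00:40 on May 10

Brisbane is 0:30 ahead of Adelaide.
After 2 hours and 50 minutes it is 00:10 (May 10) in Adelaide.
Shift by the zone difference: 00:10 + 0:30 = 00:40 on May 10 in Brisbane.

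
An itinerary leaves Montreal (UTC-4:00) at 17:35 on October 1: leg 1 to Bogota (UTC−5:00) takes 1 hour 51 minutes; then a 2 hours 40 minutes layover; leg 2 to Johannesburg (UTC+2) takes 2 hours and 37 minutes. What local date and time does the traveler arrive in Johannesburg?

06:43 on Oct 2

Convert departure to UTC: 17:35 + 4:00 = 21:35 UTC on Oct 1.
Add 1 hour 51 minutes leg 1 → 23:26 UTC.
Add 2 hours 40 minutes layover in Bogota → 02:06 UTC (Oct 2).
Add 2 hours and 37 minutes leg 2 → 04:43 UTC.
Johannesburg is UTC+2:00, so local arrival = 04:43 + 2:00 = 06:43 on Oct 2.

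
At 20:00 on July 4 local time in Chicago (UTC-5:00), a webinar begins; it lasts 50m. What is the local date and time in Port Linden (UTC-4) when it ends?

21:50 on July 4

Convert start to UTC: 20:00 + 5:00 = 01:00 UTC on Jul 5.
Add 50 minutes duration → 01:50 UTC.
Port Linden is UTC−4:00, so local end time = 01:50 − 4:00 = 21:50 on Jul 4.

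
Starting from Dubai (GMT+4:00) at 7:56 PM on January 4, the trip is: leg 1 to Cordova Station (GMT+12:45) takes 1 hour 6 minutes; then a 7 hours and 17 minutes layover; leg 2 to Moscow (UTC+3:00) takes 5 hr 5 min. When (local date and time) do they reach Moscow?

Convert departure to UTC: 7:56 PM − 4:00 = 3:56 PM UTC on Jan 4.
Add 1 hour 6 minutes leg 1 → 5:02 PM UTC.
Add 7 hours 17 minutes layover in Cordova Station → 12:19 AM UTC (Jan 5).
Add 5 hours 5 minutes leg 2 → 5:24 AM UTC.
Moscow is UTC+3:00, so local arrival = 5:24 AM + 3:00 = 8:24 AM on Jan 5.

8:24 AM on Jan 5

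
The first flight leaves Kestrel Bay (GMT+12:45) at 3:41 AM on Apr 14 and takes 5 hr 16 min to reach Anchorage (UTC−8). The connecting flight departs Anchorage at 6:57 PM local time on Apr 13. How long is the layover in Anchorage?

Convert departure to UTC: 3:41 AM − 12:45 = 2:56 PM UTC on Apr 13.
Add 5 hours and 16 minutes flight time → 8:12 PM UTC.
Anchorage is UTC−8:00, so local arrival = 8:12 PM − 8:00 = 12:12 PM on Apr 13.
Layover = 6:57 PM − 12:12 PM = 6 hours 45 minutes.

6 hours 45 minutes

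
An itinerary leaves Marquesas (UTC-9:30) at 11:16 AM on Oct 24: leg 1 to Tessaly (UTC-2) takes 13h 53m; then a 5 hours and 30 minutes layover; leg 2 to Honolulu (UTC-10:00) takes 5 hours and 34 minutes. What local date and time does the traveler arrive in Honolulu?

11:43 AM on Oct 25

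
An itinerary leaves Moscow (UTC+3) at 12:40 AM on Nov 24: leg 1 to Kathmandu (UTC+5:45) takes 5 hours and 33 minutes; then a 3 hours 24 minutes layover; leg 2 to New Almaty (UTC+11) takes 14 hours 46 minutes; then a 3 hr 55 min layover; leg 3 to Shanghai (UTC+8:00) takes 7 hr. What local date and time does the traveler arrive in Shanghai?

Convert departure to UTC: 12:40 AM − 3:00 = 9:40 PM UTC on Nov 23.
Add 5 hours 33 minutes leg 1 → 3:13 AM UTC (Nov 24).
Add 3 hours and 24 minutes layover in Kathmandu → 6:37 AM UTC.
Add 14 hours and 46 minutes leg 2 → 9:23 PM UTC.
Add 3 hours and 55 minutes layover in New Almaty → 1:18 AM UTC (Nov 25).
Add 7 hours leg 3 → 8:18 AM UTC.
Shanghai is UTC+8:00, so local arrival = 8:18 AM + 8:00 = 4:18 PM on Nov 25.

4:18 PM on November 25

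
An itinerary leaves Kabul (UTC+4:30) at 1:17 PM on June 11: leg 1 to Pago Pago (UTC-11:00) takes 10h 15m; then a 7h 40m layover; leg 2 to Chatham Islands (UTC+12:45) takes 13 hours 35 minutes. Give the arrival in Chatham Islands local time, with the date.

5:02 AM on Jun 13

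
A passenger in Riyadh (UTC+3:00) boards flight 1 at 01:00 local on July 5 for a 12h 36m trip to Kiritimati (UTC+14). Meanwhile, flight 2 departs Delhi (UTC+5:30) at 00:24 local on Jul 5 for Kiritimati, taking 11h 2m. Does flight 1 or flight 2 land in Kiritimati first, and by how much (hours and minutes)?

the second, by 4 hours 40 minutes

Flight 1 in UTC: 01:00 − 3:00 = 22:00 on Jul 4.
+12 hours 36 minutes → arrive 10:36 UTC on Jul 5.
Flight 2 in UTC: 00:24 − 5:30 = 18:54 on Jul 4.
+11 hours and 2 minutes → arrive 05:56 UTC on Jul 5.
Flight 2 lands earlier by 4 hours 40 minutes.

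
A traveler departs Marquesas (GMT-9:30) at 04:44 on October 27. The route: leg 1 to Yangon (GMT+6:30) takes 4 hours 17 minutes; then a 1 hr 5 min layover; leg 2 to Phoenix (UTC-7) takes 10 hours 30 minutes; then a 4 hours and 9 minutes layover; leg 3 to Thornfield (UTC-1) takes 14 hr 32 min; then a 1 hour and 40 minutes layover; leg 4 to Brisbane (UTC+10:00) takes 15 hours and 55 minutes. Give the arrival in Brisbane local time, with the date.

Convert departure to UTC: 04:44 + 9:30 = 14:14 UTC on Oct 27.
Add 4 hours and 17 minutes leg 1 → 18:31 UTC.
Add 1 hour and 5 minutes layover in Yangon → 19:36 UTC.
Add 10 hours and 30 minutes leg 2 → 06:06 UTC (Oct 28).
Add 4 hours and 9 minutes layover in Phoenix → 10:15 UTC.
Add 14 hours 32 minutes leg 3 → 00:47 UTC (Oct 29).
Add 1 hour and 40 minutes layover in Thornfield → 02:27 UTC.
Add 15 hours and 55 minutes leg 4 → 18:22 UTC.
Brisbane is UTC+10:00, so local arrival = 18:22 + 10:00 = 04:22 on Oct 30.

04:22 on October 30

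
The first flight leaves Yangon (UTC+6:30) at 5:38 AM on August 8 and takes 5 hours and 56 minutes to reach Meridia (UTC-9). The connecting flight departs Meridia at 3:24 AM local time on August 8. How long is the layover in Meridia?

7 hours 20 minutes

Convert departure to UTC: 5:38 AM − 6:30 = 11:08 PM UTC on Aug 7.
Add 5 hours and 56 minutes flight time → 5:04 AM UTC (Aug 8).
Meridia is UTC−9:00, so local arrival = 5:04 AM − 9:00 = 8:04 PM on Aug 7.
Layover = 3:24 AM − 8:04 PM (+1 day) = 7 hours 20 minutes.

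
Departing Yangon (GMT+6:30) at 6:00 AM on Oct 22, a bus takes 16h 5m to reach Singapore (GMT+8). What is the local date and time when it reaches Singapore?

Convert departure to UTC: 6:00 AM − 6:30 = 11:30 PM UTC on Oct 21.
Add 16 hours and 5 minutes travel time → 3:35 PM UTC (Oct 22).
Singapore is UTC+8:00, so local arrival = 3:35 PM + 8:00 = 11:35 PM on Oct 22.

11:35 PM on October 22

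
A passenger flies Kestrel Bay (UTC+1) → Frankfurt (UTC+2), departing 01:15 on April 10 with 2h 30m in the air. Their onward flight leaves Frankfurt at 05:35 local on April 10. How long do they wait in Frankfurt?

Convert departure to UTC: 01:15 − 1:00 = 00:15 UTC on Apr 10.
Add 2 hours 30 minutes flight time → 02:45 UTC.
Frankfurt is UTC+2:00, so local arrival = 02:45 + 2:00 = 04:45 on Apr 10.
Layover = 05:35 − 04:45 = 50 minutes.

50 minutes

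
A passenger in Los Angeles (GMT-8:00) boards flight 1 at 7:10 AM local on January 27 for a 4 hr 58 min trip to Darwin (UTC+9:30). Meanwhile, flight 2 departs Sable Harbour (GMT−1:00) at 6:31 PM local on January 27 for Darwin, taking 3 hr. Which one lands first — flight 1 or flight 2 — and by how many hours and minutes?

the first, by 2 hours 23 minutes

Flight 1 in UTC: 7:10 AM + 8:00 = 3:10 PM on Jan 27.
+4 hours and 58 minutes → arrive 8:08 PM UTC on Jan 27.
Flight 2 in UTC: 6:31 PM + 1:00 = 7:31 PM on Jan 27.
+3 hours → arrive 10:31 PM UTC on Jan 27.
Flight 1 lands earlier by 2 hours 23 minutes.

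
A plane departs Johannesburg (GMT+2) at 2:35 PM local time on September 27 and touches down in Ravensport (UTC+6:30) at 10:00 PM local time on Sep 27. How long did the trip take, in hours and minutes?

Departure in UTC: 2:35 PM − 2:00 = 12:35 PM on Sep 27.
Arrival in UTC: 10:00 PM − 6:30 = 3:30 PM on Sep 27.
Elapsed = 3:30 PM − 12:35 PM = 2 hours 55 minutes.

2 hours 55 minutes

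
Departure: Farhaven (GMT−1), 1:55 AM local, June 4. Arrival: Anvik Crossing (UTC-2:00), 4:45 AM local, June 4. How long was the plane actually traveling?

Departure in UTC: 1:55 AM + 1:00 = 2:55 AM on Jun 4.
Arrival in UTC: 4:45 AM + 2:00 = 6:45 AM on Jun 4.
Elapsed = 6:45 AM − 2:55 AM = 3 hours 50 minutes.

3 hours 50 minutes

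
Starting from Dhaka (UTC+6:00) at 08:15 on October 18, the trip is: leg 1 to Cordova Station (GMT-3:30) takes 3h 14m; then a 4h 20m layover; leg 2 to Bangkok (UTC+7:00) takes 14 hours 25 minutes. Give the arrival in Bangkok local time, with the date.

07:14 on Oct 19

Convert departure to UTC: 08:15 − 6:00 = 02:15 UTC on Oct 18.
Add 3 hours and 14 minutes leg 1 → 05:29 UTC.
Add 4 hours and 20 minutes layover in Cordova Station → 09:49 UTC.
Add 14 hours and 25 minutes leg 2 → 00:14 UTC (Oct 19).
Bangkok is UTC+7:00, so local arrival = 00:14 + 7:00 = 07:14 on Oct 19.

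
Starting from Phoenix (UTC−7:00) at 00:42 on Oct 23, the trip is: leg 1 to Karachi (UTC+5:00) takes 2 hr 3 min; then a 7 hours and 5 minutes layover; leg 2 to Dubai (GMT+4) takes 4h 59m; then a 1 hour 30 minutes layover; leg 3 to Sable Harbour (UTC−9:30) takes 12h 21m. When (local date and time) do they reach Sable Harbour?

Convert departure to UTC: 00:42 + 7:00 = 07:42 UTC on Oct 23.
Add 2 hours and 3 minutes leg 1 → 09:45 UTC.
Add 7 hours and 5 minutes layover in Karachi → 16:50 UTC.
Add 4 hours and 59 minutes leg 2 → 21:49 UTC.
Add 1 hour and 30 minutes layover in Dubai → 23:19 UTC.
Add 12 hours 21 minutes leg 3 → 11:40 UTC (Oct 24).
Sable Harbour is UTC−9:30, so local arrival = 11:40 − 9:30 = 02:10 on Oct 24.

02:10 on Oct 24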